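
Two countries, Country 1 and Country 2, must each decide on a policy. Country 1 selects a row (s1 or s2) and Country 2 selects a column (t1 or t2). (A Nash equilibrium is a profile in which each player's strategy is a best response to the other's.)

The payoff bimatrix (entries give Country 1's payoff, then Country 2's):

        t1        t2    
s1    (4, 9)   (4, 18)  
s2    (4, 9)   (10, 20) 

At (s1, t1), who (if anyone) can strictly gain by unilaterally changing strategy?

Country 1 at (s1, t1) earns 4; deviating to s2 yields 4 — not better.
Country 2 earns 9; deviating to t2 yields 18 — a strict improvement.
Only Country 2 has a strictly profitable deviation.

Country 2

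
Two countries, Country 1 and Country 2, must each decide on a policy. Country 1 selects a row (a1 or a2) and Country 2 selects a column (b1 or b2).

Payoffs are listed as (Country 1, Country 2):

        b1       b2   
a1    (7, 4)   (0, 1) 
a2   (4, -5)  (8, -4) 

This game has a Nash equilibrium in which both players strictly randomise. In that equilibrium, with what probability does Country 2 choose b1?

8/11

Let c be the probability that Country 2 plays b1. In a completely mixed equilibrium, Country 1 must be indifferent between a1 and a2.
Country 1's expected payoff from a1 is 7c; from a2 it is 4c + 8(1−c).
Setting these equal: 7c = −4c + 8, so c = 8/11.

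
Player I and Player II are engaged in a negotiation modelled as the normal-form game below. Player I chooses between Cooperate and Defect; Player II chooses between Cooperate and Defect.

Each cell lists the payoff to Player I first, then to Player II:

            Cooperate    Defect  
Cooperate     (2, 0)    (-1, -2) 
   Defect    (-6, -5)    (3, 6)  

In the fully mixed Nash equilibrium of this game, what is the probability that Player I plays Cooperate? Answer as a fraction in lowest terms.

Let r be the probability that Player I plays Cooperate. In a completely mixed equilibrium, Player II must be indifferent between Cooperate and Defect.
Player II's expected payoff from Cooperate is −5(1−r); from Defect it is −2r + 6(1−r).
Setting these equal: 5r − 5 = −8r + 6, so r = 11/13.

11/13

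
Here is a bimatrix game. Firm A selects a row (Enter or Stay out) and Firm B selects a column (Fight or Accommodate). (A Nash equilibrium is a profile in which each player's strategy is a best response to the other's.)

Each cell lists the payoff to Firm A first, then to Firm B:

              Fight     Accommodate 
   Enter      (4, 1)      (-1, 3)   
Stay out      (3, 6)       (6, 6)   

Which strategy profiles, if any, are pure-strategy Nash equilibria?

(Enter, Fight): Firm B prefers Accommodate (3 > 1) — not an equilibrium.
(Enter, Accommodate): Firm A prefers Stay out (6 > -1) — not an equilibrium.
(Stay out, Fight): Firm A prefers Enter (4 > 3) — not an equilibrium.
(Stay out, Accommodate): Firm A gets 6 ≥ -1 from Enter, and Firm B gets 6 ≥ 6 from Fight — Nash equilibrium.

(Stay out, Accommodate)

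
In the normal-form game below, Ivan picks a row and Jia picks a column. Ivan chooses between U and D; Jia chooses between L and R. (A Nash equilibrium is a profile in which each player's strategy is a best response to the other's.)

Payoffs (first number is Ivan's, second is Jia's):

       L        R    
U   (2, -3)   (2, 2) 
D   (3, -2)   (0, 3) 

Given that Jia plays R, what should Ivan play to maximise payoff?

U

Against R, Ivan earns 2 from U and 0 from D.
So U is the best response.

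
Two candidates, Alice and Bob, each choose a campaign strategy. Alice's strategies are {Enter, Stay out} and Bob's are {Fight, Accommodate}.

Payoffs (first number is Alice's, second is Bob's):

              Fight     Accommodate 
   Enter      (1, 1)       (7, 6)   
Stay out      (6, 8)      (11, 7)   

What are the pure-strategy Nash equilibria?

(Enter, Fight): Alice prefers Stay out (6 > 1); Bob prefers Accommodate (6 > 1) — not an equilibrium.
(Enter, Accommodate): Alice prefers Stay out (11 > 7) — not an equilibrium.
(Stay out, Fight): Alice gets 6 ≥ 1 from Enter, and Bob gets 8 ≥ 7 from Accommodate — Nash equilibrium.
(Stay out, Accommodate): Bob prefers Fight (8 > 7) — not an equilibrium.

(Stay out, Fight)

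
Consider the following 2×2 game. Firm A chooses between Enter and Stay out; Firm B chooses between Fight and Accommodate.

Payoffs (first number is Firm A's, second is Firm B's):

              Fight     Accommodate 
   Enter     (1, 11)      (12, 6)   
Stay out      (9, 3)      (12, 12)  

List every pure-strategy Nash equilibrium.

(Stay out, Accommodate)

(Enter, Fight): Firm A prefers Stay out (9 > 1) — not an equilibrium.
(Enter, Accommodate): Firm B prefers Fight (11 > 6) — not an equilibrium.
(Stay out, Fight): Firm B prefers Accommodate (12 > 3) — not an equilibrium.
(Stay out, Accommodate): Firm A gets 12 ≥ 12 from Enter, and Firm B gets 12 ≥ 3 from Fight — Nash equilibrium.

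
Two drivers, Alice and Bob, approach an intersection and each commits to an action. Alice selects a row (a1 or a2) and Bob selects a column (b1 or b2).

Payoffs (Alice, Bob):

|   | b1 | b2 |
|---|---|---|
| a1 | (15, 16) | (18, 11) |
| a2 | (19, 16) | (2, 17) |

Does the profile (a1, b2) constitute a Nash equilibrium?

At (a1, b2), Alice earns 18; switching to a2 would give 2, so Alice has no profitable deviation.
Bob earns 11; switching to b1 would give 16, so Bob would deviate.
Since at least one player can profitably deviate, this is not a Nash equilibrium.

No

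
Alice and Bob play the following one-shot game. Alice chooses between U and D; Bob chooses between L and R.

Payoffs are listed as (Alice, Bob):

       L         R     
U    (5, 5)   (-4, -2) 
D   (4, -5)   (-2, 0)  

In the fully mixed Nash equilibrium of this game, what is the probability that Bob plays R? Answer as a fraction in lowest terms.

Let q be the probability that Bob plays L. In a completely mixed equilibrium, Alice must be indifferent between U and D.
Alice's expected payoff from U is 5q − 4(1−q); from D it is 4q − 2(1−q).
Setting these equal: 9q − 4 = 6q − 2, so q = 2/3.
Therefore Bob plays R with probability 1 − 2/3 = 1/3.

1/3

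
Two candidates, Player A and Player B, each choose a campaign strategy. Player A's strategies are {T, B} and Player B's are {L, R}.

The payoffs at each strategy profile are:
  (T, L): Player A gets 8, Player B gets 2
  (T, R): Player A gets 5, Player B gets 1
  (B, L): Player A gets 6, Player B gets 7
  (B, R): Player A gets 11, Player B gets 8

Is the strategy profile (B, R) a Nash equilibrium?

Yes

At (B, R), Player A earns 11; switching to T would give 5, so Player A has no profitable deviation.
Player B earns 8; switching to L would give 7, so Player B has no profitable deviation.
Neither player can gain by a unilateral deviation, so this profile is a Nash equilibrium.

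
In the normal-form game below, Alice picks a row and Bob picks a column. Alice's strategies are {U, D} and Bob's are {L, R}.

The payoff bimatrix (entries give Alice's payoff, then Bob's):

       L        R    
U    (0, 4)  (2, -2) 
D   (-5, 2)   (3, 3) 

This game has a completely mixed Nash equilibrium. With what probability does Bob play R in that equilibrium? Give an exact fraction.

Let y be the probability that Bob plays L. In a completely mixed equilibrium, Alice must be indifferent between U and D.
Alice's expected payoff from U is 2(1−y); from D it is −5y + 3(1−y).
Setting these equal: −2y + 2 = −8y + 3, so y = 1/6.
Therefore Bob plays R with probability 1 − 1/6 = 5/6.

5/6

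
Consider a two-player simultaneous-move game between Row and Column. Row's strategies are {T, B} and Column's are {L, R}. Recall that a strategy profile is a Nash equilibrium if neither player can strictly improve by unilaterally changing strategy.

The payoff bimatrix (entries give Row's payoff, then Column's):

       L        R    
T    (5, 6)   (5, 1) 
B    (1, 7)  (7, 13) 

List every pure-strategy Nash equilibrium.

(T, L): Row gets 5 ≥ 1 from B, and Column gets 6 ≥ 1 from R — Nash equilibrium.
(T, R): Row prefers B (7 > 5); Column prefers L (6 > 1) — not an equilibrium.
(B, L): Row prefers T (5 > 1); Column prefers R (13 > 7) — not an equilibrium.
(B, R): Row gets 7 ≥ 5 from T, and Column gets 13 ≥ 7 from L — Nash equilibrium.

(T, L) and (B, R)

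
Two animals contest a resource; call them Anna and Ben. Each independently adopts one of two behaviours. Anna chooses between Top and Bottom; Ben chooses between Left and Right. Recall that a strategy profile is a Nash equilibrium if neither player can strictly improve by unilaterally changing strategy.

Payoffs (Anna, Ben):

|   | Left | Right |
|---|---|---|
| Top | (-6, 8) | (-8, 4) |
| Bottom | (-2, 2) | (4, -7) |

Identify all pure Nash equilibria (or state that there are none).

(Bottom, Left)

(Top, Left): Anna prefers Bottom (-2 > -6) — not an equilibrium.
(Top, Right): Anna prefers Bottom (4 > -8); Ben prefers Left (8 > 4) — not an equilibrium.
(Bottom, Left): Anna gets -2 ≥ -6 from Top, and Ben gets 2 ≥ -7 from Right — Nash equilibrium.
(Bottom, Right): Ben prefers Left (2 > -7) — not an equilibrium.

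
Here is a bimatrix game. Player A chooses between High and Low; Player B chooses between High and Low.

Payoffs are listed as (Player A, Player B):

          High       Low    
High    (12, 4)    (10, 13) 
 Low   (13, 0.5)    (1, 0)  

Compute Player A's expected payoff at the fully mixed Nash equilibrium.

59/5

First find y, the probability Player B plays High, from Player A's indifference between High and Low: 12y + 10(1−y) = 13y + (1−y), giving y = 9/10.
Since Player A is indifferent in equilibrium, Player A's expected payoff equals the payoff from either row against (9/10, 1/10). Using High: 12(9/10) + 10(1/10) = 59/5.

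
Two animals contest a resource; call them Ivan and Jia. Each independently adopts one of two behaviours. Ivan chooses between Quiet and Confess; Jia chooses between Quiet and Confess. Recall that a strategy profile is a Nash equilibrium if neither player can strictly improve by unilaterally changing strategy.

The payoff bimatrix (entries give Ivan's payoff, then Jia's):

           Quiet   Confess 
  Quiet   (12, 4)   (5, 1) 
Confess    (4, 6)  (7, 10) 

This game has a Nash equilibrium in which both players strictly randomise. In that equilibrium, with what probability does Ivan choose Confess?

Let p be the probability that Ivan plays Quiet. In a completely mixed equilibrium, Jia must be indifferent between Quiet and Confess.
Jia's expected payoff from Quiet is 4p + 6(1−p); from Confess it is p + 10(1−p).
Setting these equal: −2p + 6 = −9p + 10, so p = 4/7.
Therefore Ivan plays Confess with probability 1 − 4/7 = 3/7.

3/7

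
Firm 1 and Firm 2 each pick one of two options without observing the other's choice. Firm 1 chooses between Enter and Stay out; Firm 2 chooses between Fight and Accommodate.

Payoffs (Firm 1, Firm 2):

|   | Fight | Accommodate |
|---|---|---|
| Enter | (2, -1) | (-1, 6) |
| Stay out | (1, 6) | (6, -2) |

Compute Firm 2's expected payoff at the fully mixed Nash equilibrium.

34/15

First find p, the probability Firm 1 plays Enter, from Firm 2's indifference between Fight and Accommodate: −p + 6(1−p) = 6p − 2(1−p), giving p = 8/15.
Since Firm 2 is indifferent in equilibrium, Firm 2's expected payoff equals the payoff from either column against (8/15, 7/15). Using Fight: −(8/15) + 6(7/15) = 34/15.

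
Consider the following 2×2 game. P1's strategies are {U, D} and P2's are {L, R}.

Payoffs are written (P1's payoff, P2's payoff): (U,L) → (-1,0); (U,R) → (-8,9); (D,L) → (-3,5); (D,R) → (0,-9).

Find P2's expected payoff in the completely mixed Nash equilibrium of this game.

First find x, the probability P1 plays U, from P2's indifference between L and R: 5(1−x) = 9x − 9(1−x), giving x = 14/23.
Since P2 is indifferent in equilibrium, P2's expected payoff equals the payoff from either column against (14/23, 9/23). Using L: 5(9/23) = 45/23.

45/23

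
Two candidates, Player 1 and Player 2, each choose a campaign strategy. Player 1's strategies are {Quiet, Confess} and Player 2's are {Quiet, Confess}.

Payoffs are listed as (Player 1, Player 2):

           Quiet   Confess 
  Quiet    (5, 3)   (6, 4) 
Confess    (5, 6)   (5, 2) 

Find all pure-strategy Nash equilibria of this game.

(Quiet, Quiet): Player 2 prefers Confess (4 > 3) — not an equilibrium.
(Quiet, Confess): Player 1 gets 6 ≥ 5 from Confess, and Player 2 gets 4 ≥ 3 from Quiet — Nash equilibrium.
(Confess, Quiet): Player 1 gets 5 ≥ 5 from Quiet, and Player 2 gets 6 ≥ 2 from Confess — Nash equilibrium.
(Confess, Confess): Player 1 prefers Quiet (6 > 5); Player 2 prefers Quiet (6 > 2) — not an equilibrium.

(Quiet, Confess) and (Confess, Quiet)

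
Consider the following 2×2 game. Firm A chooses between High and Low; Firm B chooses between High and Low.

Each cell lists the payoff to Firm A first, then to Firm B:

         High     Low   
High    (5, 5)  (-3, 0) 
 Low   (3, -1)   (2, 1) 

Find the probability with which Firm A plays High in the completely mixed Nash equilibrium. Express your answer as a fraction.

Let p be the probability that Firm A plays High. In a completely mixed equilibrium, Firm B must be indifferent between High and Low.
Firm B's expected payoff from High is 5p − (1−p); from Low it is (1−p).
Setting these equal: 6p − 1 = −p + 1, so p = 2/7.

2/7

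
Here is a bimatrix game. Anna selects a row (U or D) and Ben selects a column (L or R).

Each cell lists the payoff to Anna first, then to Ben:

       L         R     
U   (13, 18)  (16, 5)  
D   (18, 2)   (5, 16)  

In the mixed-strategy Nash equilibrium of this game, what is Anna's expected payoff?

223/16

First find y, the probability Ben plays L, from Anna's indifference between U and D: 13y + 16(1−y) = 18y + 5(1−y), giving y = 11/16.
Since Anna is indifferent in equilibrium, Anna's expected payoff equals the payoff from either row against (11/16, 5/16). Using U: 13(11/16) + 16(5/16) = 223/16.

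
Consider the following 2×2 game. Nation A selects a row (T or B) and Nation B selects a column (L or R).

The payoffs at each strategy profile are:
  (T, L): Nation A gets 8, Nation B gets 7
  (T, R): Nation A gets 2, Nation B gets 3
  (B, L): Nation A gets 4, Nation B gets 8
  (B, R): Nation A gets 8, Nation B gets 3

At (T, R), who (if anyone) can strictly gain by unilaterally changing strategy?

Both

Nation A at (T, R) earns 2; deviating to B yields 8 — a strict improvement.
Nation B earns 3; deviating to L yields 7 — a strict improvement.
Both Nation A and Nation B have strictly profitable deviations.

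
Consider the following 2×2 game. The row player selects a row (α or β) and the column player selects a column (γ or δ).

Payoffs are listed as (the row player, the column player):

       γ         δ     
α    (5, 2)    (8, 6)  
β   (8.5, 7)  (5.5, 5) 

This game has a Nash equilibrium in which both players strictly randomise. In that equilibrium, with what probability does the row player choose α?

Let p be the probability that the row player plays α. In a completely mixed equilibrium, the column player must be indifferent between γ and δ.
The column player's expected payoff from γ is 2p + 7(1−p); from δ it is 6p + 5(1−p).
Setting these equal: −5p + 7 = p + 5, so p = 1/3.

1/3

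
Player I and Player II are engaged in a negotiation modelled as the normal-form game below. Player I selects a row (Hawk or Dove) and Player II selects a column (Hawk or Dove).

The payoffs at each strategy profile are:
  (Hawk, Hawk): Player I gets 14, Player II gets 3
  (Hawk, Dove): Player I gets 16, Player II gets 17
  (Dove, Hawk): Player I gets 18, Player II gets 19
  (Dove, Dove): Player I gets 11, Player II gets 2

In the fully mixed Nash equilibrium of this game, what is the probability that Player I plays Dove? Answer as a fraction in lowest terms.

Let p be the probability that Player I plays Hawk. In a completely mixed equilibrium, Player II must be indifferent between Hawk and Dove.
Player II's expected payoff from Hawk is 3p + 19(1−p); from Dove it is 17p + 2(1−p).
Setting these equal: −16p + 19 = 15p + 2, so p = 17/31.
Therefore Player I plays Dove with probability 1 − 17/31 = 14/31.

14/31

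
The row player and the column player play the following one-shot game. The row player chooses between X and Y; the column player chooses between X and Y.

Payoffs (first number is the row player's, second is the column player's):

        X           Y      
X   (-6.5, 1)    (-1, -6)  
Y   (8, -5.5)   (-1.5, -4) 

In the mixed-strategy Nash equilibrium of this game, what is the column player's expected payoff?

-74/17

First find x, the probability the row player plays X, from the column player's indifference between X and Y: x − 5.5(1−x) = −6x − 4(1−x), giving x = 3/17.
Since the column player is indifferent in equilibrium, the column player's expected payoff equals the payoff from either column against (3/17, 14/17). Using X: (3/17) − 5.5(14/17) = -74/17.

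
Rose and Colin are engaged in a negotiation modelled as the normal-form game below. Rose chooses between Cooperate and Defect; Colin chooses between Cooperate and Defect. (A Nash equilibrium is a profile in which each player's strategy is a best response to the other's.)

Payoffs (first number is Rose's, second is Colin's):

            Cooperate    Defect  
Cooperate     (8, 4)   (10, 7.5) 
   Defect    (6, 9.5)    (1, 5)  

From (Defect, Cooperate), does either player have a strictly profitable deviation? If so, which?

Rose at (Defect, Cooperate) earns 6; deviating to Cooperate yields 8 — a strict improvement.
Colin earns 9.5; deviating to Defect yields 5 — not better.
Only Rose has a strictly profitable deviation.

Rose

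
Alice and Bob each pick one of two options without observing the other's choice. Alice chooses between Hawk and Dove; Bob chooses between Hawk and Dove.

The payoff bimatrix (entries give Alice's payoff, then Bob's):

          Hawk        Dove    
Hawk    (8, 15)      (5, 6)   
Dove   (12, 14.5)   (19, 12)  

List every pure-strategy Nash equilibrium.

(Hawk, Hawk): Alice prefers Dove (12 > 8) — not an equilibrium.
(Hawk, Dove): Alice prefers Dove (19 > 5); Bob prefers Hawk (15 > 6) — not an equilibrium.
(Dove, Hawk): Alice gets 12 ≥ 8 from Hawk, and Bob gets 14.5 ≥ 12 from Dove — Nash equilibrium.
(Dove, Dove): Bob prefers Hawk (14.5 > 12) — not an equilibrium.

(Dove, Hawk)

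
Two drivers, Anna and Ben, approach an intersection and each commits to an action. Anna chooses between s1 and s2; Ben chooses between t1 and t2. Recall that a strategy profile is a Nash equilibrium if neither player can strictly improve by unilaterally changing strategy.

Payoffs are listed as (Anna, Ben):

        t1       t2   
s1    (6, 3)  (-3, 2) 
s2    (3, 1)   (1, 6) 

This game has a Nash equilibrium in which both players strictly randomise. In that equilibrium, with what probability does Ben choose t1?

Let y be the probability that Ben plays t1. In a completely mixed equilibrium, Anna must be indifferent between s1 and s2.
Anna's expected payoff from s1 is 6y − 3(1−y); from s2 it is 3y + (1−y).
Setting these equal: 9y − 3 = 2y + 1, so y = 4/7.

4/7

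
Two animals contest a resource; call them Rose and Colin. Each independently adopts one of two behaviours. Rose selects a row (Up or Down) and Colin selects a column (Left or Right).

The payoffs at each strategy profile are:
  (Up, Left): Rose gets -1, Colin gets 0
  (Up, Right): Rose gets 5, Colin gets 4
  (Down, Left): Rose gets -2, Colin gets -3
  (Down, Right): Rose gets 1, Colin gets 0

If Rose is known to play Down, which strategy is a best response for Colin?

Against Down, Colin earns -3 from Left and 0 from Right.
So Right is the best response.

Right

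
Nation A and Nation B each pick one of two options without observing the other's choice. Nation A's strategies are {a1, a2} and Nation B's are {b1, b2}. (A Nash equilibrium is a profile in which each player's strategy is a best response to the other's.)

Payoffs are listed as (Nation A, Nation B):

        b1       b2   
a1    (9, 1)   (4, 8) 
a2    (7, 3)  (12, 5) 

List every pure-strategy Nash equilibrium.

(a2, b2)

(a1, b1): Nation B prefers b2 (8 > 1) — not an equilibrium.
(a1, b2): Nation A prefers a2 (12 > 4) — not an equilibrium.
(a2, b1): Nation A prefers a1 (9 > 7); Nation B prefers b2 (5 > 3) — not an equilibrium.
(a2, b2): Nation A gets 12 ≥ 4 from a1, and Nation B gets 5 ≥ 3 from b1 — Nash equilibrium.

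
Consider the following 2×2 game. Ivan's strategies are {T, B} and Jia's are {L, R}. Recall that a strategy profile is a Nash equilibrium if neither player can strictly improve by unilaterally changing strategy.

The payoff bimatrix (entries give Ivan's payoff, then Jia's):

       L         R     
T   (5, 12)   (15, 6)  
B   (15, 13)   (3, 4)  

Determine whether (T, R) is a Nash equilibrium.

No

At (T, R), Ivan earns 15; switching to B would give 3, so Ivan has no profitable deviation.
Jia earns 6; switching to L would give 12, so Jia would deviate.
Since at least one player can profitably deviate, this is not a Nash equilibrium.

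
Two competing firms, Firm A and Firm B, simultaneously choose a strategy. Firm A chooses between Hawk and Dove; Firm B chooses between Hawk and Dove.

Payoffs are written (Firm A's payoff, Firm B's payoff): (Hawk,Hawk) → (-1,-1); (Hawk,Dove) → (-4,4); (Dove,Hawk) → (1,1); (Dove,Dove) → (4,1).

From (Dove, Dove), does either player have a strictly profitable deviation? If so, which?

Neither

Firm A at (Dove, Dove) earns 4; deviating to Hawk yields -4 — not better.
Firm B earns 1; deviating to Hawk yields 1 — not better.
Neither player can strictly improve; the profile is a Nash equilibrium.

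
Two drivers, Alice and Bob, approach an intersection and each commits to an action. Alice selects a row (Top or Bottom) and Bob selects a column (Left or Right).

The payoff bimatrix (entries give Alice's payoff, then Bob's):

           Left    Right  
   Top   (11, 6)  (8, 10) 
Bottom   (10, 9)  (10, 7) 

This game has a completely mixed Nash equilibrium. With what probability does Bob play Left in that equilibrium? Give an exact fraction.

2/3

Let c be the probability that Bob plays Left. In a completely mixed equilibrium, Alice must be indifferent between Top and Bottom.
Alice's expected payoff from Top is 11c + 8(1−c); from Bottom it is 10c + 10(1−c).
Setting these equal: 3c + 8 = 10, so c = 2/3.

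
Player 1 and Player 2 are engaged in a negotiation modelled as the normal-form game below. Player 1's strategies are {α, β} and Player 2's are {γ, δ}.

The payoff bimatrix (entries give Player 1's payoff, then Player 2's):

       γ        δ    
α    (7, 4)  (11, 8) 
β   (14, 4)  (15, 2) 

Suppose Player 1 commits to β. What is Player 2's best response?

Against β, Player 2 earns 4 from γ and 2 from δ.
So γ is the best response.

γ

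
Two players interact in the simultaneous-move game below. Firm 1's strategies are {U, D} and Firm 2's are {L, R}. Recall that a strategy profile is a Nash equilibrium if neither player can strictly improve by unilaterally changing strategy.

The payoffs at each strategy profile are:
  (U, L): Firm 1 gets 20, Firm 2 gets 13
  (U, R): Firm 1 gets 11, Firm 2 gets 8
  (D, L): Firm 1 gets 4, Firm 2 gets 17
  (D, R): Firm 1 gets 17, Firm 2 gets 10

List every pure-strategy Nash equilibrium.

(U, L)

(U, L): Firm 1 gets 20 ≥ 4 from D, and Firm 2 gets 13 ≥ 8 from R — Nash equilibrium.
(U, R): Firm 1 prefers D (17 > 11); Firm 2 prefers L (13 > 8) — not an equilibrium.
(D, L): Firm 1 prefers U (20 > 4) — not an equilibrium.
(D, R): Firm 2 prefers L (17 > 10) — not an equilibrium.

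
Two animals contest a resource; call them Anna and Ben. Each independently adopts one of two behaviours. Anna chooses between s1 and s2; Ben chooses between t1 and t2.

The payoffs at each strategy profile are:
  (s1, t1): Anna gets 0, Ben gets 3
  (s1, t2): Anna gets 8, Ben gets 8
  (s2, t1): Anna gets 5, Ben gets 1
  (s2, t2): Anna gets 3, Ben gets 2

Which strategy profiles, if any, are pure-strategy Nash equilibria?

(s1, t1): Anna prefers s2 (5 > 0); Ben prefers t2 (8 > 3) — not an equilibrium.
(s1, t2): Anna gets 8 ≥ 3 from s2, and Ben gets 8 ≥ 3 from t1 — Nash equilibrium.
(s2, t1): Ben prefers t2 (2 > 1) — not an equilibrium.
(s2, t2): Anna prefers s1 (8 > 3) — not an equilibrium.

(s1, t2)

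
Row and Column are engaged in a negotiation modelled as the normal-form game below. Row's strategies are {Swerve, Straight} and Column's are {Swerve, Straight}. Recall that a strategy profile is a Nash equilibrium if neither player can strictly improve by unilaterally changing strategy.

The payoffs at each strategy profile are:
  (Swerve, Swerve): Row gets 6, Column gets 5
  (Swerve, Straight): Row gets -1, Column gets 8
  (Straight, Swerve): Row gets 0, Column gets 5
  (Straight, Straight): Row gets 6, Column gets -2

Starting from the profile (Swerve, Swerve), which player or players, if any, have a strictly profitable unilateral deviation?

Row at (Swerve, Swerve) earns 6; deviating to Straight yields 0 — not better.
Column earns 5; deviating to Straight yields 8 — a strict improvement.
Only Column has a strictly profitable deviation.

Column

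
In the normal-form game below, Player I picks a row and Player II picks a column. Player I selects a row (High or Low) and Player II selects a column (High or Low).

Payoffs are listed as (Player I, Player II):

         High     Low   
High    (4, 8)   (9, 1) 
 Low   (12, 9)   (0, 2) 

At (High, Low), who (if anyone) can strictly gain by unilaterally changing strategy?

Player II

Player I at (High, Low) earns 9; deviating to Low yields 0 — not better.
Player II earns 1; deviating to High yields 8 — a strict improvement.
Only Player II has a strictly profitable deviation.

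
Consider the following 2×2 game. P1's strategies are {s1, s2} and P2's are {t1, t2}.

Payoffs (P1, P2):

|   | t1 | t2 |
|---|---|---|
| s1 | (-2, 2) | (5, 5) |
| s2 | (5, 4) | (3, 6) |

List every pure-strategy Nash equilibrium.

(s1, t1): P1 prefers s2 (5 > -2); P2 prefers t2 (5 > 2) — not an equilibrium.
(s1, t2): P1 gets 5 ≥ 3 from s2, and P2 gets 5 ≥ 2 from t1 — Nash equilibrium.
(s2, t1): P2 prefers t2 (6 > 4) — not an equilibrium.
(s2, t2): P1 prefers s1 (5 > 3) — not an equilibrium.

(s1, t2)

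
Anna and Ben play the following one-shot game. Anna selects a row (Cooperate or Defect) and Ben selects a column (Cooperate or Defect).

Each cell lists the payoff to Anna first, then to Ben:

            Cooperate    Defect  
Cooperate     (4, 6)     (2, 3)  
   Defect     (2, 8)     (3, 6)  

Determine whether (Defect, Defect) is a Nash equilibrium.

No

At (Defect, Defect), Anna earns 3; switching to Cooperate would give 2, so Anna has no profitable deviation.
Ben earns 6; switching to Cooperate would give 8, so Ben would deviate.
Since at least one player can profitably deviate, this is not a Nash equilibrium.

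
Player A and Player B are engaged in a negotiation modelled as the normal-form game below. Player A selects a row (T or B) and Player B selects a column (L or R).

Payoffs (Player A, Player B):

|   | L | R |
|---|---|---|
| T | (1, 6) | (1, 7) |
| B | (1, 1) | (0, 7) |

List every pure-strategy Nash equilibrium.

(T, R)

(T, L): Player B prefers R (7 > 6) — not an equilibrium.
(T, R): Player A gets 1 ≥ 0 from B, and Player B gets 7 ≥ 6 from L — Nash equilibrium.
(B, L): Player B prefers R (7 > 1) — not an equilibrium.
(B, R): Player A prefers T (1 > 0) — not an equilibrium.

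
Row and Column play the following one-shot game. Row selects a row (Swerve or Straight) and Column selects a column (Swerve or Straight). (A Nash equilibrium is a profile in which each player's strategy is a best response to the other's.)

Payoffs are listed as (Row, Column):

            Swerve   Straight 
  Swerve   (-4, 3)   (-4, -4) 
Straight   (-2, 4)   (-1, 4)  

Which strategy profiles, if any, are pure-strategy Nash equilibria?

(Swerve, Swerve): Row prefers Straight (-2 > -4) — not an equilibrium.
(Swerve, Straight): Row prefers Straight (-1 > -4); Column prefers Swerve (3 > -4) — not an equilibrium.
(Straight, Swerve): Row gets -2 ≥ -4 from Swerve, and Column gets 4 ≥ 4 from Straight — Nash equilibrium.
(Straight, Straight): Row gets -1 ≥ -4 from Swerve, and Column gets 4 ≥ 4 from Swerve — Nash equilibrium.

(Straight, Swerve) and (Straight, Straight)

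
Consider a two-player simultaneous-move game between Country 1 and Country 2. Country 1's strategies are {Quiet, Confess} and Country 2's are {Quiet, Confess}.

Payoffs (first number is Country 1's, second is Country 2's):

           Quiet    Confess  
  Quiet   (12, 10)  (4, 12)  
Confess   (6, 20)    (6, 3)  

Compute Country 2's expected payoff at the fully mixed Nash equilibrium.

210/19

First find x, the probability Country 1 plays Quiet, from Country 2's indifference between Quiet and Confess: 10x + 20(1−x) = 12x + 3(1−x), giving x = 17/19.
Since Country 2 is indifferent in equilibrium, Country 2's expected payoff equals the payoff from either column against (17/19, 2/19). Using Quiet: 10(17/19) + 20(2/19) = 210/19.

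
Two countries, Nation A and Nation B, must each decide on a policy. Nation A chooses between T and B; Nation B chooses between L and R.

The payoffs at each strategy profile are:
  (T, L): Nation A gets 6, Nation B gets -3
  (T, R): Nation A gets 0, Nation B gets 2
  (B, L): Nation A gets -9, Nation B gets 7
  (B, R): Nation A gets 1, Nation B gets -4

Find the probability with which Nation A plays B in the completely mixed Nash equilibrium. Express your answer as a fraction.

Let r be the probability that Nation A plays T. In a completely mixed equilibrium, Nation B must be indifferent between L and R.
Nation B's expected payoff from L is −3r + 7(1−r); from R it is 2r − 4(1−r).
Setting these equal: −10r + 7 = 6r − 4, so r = 11/16.
Therefore Nation A plays B with probability 1 − 11/16 = 5/16.

5/16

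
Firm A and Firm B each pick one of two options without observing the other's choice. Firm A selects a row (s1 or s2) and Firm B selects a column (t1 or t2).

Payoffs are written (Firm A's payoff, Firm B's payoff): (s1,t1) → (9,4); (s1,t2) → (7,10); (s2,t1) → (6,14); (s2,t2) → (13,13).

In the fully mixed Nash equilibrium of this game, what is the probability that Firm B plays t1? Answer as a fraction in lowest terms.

Let q be the probability that Firm B plays t1. In a completely mixed equilibrium, Firm A must be indifferent between s1 and s2.
Firm A's expected payoff from s1 is 9q + 7(1−q); from s2 it is 6q + 13(1−q).
Setting these equal: 2q + 7 = −7q + 13, so q = 2/3.

2/3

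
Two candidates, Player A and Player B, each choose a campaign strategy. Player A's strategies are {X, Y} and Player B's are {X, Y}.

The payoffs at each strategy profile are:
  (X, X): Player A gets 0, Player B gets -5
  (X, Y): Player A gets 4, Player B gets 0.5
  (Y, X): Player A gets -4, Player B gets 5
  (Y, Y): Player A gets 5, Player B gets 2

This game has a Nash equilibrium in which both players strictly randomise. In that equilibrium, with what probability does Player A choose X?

6/17

Let r be the probability that Player A plays X. In a completely mixed equilibrium, Player B must be indifferent between X and Y.
Player B's expected payoff from X is −5r + 5(1−r); from Y it is 0.5r + 2(1−r).
Setting these equal: −10r + 5 = −1.5r + 2, so r = 6/17.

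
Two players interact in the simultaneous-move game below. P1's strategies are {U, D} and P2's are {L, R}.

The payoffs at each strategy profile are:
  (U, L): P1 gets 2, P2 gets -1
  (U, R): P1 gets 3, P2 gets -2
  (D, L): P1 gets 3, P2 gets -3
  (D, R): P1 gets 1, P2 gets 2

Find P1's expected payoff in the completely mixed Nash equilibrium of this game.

First find y, the probability P2 plays L, from P1's indifference between U and D: 2y + 3(1−y) = 3y + (1−y), giving y = 2/3.
Since P1 is indifferent in equilibrium, P1's expected payoff equals the payoff from either row against (2/3, 1/3). Using U: 2(2/3) + 3(1/3) = 7/3.

7/3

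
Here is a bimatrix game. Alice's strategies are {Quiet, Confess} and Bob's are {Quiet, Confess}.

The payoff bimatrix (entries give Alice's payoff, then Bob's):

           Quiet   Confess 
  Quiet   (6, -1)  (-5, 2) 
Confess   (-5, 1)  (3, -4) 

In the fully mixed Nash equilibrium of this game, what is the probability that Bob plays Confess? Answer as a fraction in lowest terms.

11/19

Let y be the probability that Bob plays Quiet. In a completely mixed equilibrium, Alice must be indifferent between Quiet and Confess.
Alice's expected payoff from Quiet is 6y − 5(1−y); from Confess it is −5y + 3(1−y).
Setting these equal: 11y − 5 = −8y + 3, so y = 8/19.
Therefore Bob plays Confess with probability 1 − 8/19 = 11/19.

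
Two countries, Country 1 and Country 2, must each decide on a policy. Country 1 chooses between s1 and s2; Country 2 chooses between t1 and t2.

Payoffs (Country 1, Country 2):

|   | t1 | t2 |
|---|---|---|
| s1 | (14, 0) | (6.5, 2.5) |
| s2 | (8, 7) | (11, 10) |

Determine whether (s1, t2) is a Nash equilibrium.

No

At (s1, t2), Country 1 earns 6.5; switching to s2 would give 11, so Country 1 would deviate.
Country 2 earns 2.5; switching to t1 would give 0, so Country 2 has no profitable deviation.
Since at least one player can profitably deviate, this is not a Nash equilibrium.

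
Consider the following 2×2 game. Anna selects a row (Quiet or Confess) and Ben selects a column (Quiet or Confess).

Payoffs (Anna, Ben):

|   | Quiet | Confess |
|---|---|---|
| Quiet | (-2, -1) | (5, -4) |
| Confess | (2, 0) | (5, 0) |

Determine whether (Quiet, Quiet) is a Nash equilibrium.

No

At (Quiet, Quiet), Anna earns -2; switching to Confess would give 2, so Anna would deviate.
Ben earns -1; switching to Confess would give -4, so Ben has no profitable deviation.
Since at least one player can profitably deviate, this is not a Nash equilibrium.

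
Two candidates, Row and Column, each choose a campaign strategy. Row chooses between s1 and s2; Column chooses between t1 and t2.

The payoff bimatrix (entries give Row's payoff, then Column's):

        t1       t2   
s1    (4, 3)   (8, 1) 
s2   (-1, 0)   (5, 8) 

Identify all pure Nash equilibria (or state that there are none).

(s1, t1): Row gets 4 ≥ -1 from s2, and Column gets 3 ≥ 1 from t2 — Nash equilibrium.
(s1, t2): Column prefers t1 (3 > 1) — not an equilibrium.
(s2, t1): Row prefers s1 (4 > -1); Column prefers t2 (8 > 0) — not an equilibrium.
(s2, t2): Row prefers s1 (8 > 5) — not an equilibrium.

(s1, t1)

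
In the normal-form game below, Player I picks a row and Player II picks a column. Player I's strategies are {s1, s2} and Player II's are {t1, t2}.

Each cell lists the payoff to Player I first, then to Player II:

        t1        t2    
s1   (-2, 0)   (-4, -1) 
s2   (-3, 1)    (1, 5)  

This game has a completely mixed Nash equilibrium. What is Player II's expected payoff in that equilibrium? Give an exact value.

1/5

First find x, the probability Player I plays s1, from Player II's indifference between t1 and t2: (1−x) = −x + 5(1−x), giving x = 4/5.
Since Player II is indifferent in equilibrium, Player II's expected payoff equals the payoff from either column against (4/5, 1/5). Using t1: (1/5) = 1/5.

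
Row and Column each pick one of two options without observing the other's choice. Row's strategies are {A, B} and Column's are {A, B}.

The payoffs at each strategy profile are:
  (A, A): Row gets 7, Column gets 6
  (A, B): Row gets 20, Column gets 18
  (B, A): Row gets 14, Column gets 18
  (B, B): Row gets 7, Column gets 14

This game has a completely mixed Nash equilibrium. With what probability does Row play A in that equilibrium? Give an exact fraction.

1/4

Let p be the probability that Row plays A. In a completely mixed equilibrium, Column must be indifferent between A and B.
Column's expected payoff from A is 6p + 18(1−p); from B it is 18p + 14(1−p).
Setting these equal: −12p + 18 = 4p + 14, so p = 1/4.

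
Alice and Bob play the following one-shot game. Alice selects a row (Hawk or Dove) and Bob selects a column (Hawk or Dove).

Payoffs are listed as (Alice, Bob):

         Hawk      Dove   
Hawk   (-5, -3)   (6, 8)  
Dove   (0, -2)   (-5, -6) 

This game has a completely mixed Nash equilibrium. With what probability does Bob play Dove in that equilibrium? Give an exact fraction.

Let c be the probability that Bob plays Hawk. In a completely mixed equilibrium, Alice must be indifferent between Hawk and Dove.
Alice's expected payoff from Hawk is −5c + 6(1−c); from Dove it is −5(1−c).
Setting these equal: −11c + 6 = 5c − 5, so c = 11/16.
Therefore Bob plays Dove with probability 1 − 11/16 = 5/16.

5/16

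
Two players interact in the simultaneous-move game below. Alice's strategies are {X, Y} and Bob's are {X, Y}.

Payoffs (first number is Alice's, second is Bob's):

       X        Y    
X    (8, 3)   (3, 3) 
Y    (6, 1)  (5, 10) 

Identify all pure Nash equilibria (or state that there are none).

(X, X) and (Y, Y)

(X, X): Alice gets 8 ≥ 6 from Y, and Bob gets 3 ≥ 3 from Y — Nash equilibrium.
(X, Y): Alice prefers Y (5 > 3) — not an equilibrium.
(Y, X): Alice prefers X (8 > 6); Bob prefers Y (10 > 1) — not an equilibrium.
(Y, Y): Alice gets 5 ≥ 3 from X, and Bob gets 10 ≥ 1 from X — Nash equilibrium.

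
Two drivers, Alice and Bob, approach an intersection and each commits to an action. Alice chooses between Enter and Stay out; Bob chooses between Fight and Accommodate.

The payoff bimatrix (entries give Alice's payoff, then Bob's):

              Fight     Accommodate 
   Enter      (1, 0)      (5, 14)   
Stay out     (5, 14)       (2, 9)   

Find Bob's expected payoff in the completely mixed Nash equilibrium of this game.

First find p, the probability Alice plays Enter, from Bob's indifference between Fight and Accommodate: 14(1−p) = 14p + 9(1−p), giving p = 5/19.
Since Bob is indifferent in equilibrium, Bob's expected payoff equals the payoff from either column against (5/19, 14/19). Using Fight: 14(14/19) = 196/19.

196/19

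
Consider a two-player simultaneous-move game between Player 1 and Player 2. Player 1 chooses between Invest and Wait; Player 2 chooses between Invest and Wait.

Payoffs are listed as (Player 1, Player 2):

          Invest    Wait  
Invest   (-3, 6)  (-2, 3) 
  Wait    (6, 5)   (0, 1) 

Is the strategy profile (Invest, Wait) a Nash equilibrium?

At (Invest, Wait), Player 1 earns -2; switching to Wait would give 0, so Player 1 would deviate.
Player 2 earns 3; switching to Invest would give 6, so Player 2 would deviate.
Since at least one player can profitably deviate, this is not a Nash equilibrium.

No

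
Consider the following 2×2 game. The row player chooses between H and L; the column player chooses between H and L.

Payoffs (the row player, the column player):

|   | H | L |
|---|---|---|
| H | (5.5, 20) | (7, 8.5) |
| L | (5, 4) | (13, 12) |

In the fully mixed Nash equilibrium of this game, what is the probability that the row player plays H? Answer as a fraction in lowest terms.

Let x be the probability that the row player plays H. In a completely mixed equilibrium, the column player must be indifferent between H and L.
The column player's expected payoff from H is 20x + 4(1−x); from L it is 8.5x + 12(1−x).
Setting these equal: 16x + 4 = −3.5x + 12, so x = 16/39.

16/39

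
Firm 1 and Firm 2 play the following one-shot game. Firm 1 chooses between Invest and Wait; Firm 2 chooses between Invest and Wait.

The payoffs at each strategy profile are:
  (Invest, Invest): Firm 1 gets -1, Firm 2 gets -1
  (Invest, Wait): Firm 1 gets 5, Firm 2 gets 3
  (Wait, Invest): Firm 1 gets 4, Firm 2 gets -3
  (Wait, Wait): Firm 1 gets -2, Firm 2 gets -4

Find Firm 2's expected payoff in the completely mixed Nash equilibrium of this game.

-13/5

First find x, the probability Firm 1 plays Invest, from Firm 2's indifference between Invest and Wait: −x − 3(1−x) = 3x − 4(1−x), giving x = 1/5.
Since Firm 2 is indifferent in equilibrium, Firm 2's expected payoff equals the payoff from either column against (1/5, 4/5). Using Invest: −(1/5) − 3(4/5) = -13/5.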